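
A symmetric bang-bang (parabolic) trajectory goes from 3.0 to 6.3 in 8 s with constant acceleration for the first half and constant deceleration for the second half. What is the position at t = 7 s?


Symmetric rest-to-rest: each phase covers (pf-p0)/2 in time T/2. 0.5*a*(T/2)^2 = (pf-p0)/2 => a = 4*(pf-p0)/T^2
a = 4*(6.3-3.0)/8^2 = 0.2062
t = 7 is in the deceleration phase (t > T/2).
p = pf - 0.5*a*(T-t)^2 = 6.3 - 0.5*0.2062*1^2
= 6.1969


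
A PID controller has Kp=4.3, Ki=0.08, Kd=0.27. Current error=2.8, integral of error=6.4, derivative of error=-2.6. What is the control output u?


u = Kp*e + Ki*int(e) + Kd*de/dt
= 4.3*2.8 + 0.08*6.4 + 0.27*(-2.6)
= 12.04 + 0.512 + -0.702
= 11.85


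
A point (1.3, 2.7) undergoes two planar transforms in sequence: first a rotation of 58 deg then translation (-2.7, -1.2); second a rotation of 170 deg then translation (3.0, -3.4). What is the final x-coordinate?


After transform 1:
x1 = cos(58)*1.3 - sin(58)*2.7 + -2.7 = -4.3008
y1 = sin(58)*1.3 + cos(58)*2.7 + -1.2 = 1.3332
After transform 2:
x2 = cos(170)*-4.3008 - sin(170)*1.3332 + 3.0
= 7.004


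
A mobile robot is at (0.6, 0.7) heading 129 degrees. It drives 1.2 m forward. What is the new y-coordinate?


y_new = y0 + d*sin(theta)
= 0.7 + 1.2*sin(129)
= 0.7 + 0.9326
= 1.6326


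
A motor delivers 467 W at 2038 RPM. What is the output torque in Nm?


omega = 2038 * 2*pi/60 = 213.4189 rad/s
tau = P / omega = 467 / 213.4189
= 2.1882 Nm


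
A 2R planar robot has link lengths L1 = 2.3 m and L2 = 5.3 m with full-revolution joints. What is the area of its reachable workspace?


r_max = L1 + L2 = 7.6 m
r_min = |L1 - L2| = 3.0 m
Area = pi*(r_max^2 - r_min^2)
= pi*(57.76 - 9.0)
= pi * 48.76
= 153.1841 m^2


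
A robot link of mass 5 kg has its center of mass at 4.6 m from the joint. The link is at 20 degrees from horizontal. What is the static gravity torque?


tau = m*g*L*cos(angle)
= 5 * 9.81 * 4.6 * cos(20 deg)
= 5 * 9.81 * 4.6 * 0.9397
= 212.0228 Nm


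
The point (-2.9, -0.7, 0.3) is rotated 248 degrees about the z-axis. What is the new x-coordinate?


Rotation about z-axis: x' = x*cos(theta) - y*sin(theta)
= -2.9 * -0.3746 - -0.7 * -0.9272
= 0.4373


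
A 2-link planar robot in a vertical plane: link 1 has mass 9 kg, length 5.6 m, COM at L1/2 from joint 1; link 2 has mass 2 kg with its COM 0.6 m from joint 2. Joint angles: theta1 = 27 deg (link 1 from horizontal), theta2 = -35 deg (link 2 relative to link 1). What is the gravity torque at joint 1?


Horizontal distance from joint 1 to link-1 COM:
  x_c1 = (L1/2)*cos(t1) = 2.8 * 0.891 = 2.4948 m
Horizontal distance from joint 1 to link-2 COM:
  x_c2 = L1*cos(t1) + Lc2*cos(t1+t2)
       = 5.6*0.891 + 0.6*0.9903 = 5.5838 m
tau1 = m1*g*x_c1 + m2*g*x_c2
     = 9*9.81*2.4948 + 2*9.81*5.5838
     = 220.2675 + 109.5541
     = 329.8216 Nm


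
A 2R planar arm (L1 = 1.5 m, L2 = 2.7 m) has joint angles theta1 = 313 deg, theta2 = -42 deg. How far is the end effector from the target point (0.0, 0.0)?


End effector via forward kinematics:
x = L1*cos(t1) + L2*cos(t1+t2) = 1.0701
y = L1*sin(t1) + L2*sin(t1+t2) = -3.7966
Distance to target:
d = sqrt((0.0 - 1.0701)^2 + (0.0 - -3.7966)^2)
= sqrt(1.1452 + 14.4143)
= 3.9445 m


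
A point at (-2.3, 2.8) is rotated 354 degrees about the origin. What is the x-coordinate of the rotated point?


x' = x*cos(theta) - y*sin(theta)
cos(354 deg) = 0.9945, sin(354 deg) = -0.1045
x' = -2.3 * 0.9945 - 2.8 * -0.1045
= -2.2874 - -0.2927
= -1.9947


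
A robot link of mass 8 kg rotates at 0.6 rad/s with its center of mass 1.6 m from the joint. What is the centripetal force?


F = m * omega^2 * r
= 8 * 0.6^2 * 1.6
= 8 * 0.36 * 1.6
= 4.608 N


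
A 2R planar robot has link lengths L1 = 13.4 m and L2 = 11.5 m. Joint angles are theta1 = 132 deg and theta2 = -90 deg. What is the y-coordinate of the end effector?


Convert angles to radians: theta1 = 2.3038, theta2 = -1.5708
y = L1*sin(theta1) + L2*sin(theta1+theta2)
y = 9.9581 + 7.695
y = 17.6531


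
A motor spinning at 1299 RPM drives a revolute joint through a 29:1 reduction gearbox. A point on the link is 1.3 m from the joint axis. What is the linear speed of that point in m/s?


omega_motor = 1299 * 2*pi/60 = 136.031 rad/s
omega_joint = omega_motor / 29 = 4.6907 rad/s
v = omega_joint * r = 4.6907 * 1.3
= 6.0979 m/s


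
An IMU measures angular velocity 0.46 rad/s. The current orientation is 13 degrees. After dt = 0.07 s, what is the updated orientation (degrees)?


delta_theta = w * dt = 0.46 * 0.07 = 0.0322 rad
= 1.8449 deg
theta_new = 13 + 1.8449 = 14.8449 deg


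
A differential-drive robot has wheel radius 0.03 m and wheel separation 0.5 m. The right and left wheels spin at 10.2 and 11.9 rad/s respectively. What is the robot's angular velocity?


vR = r*wR = 0.03*10.2 = 0.306 m/s
vL = r*wL = 0.03*11.9 = 0.357 m/s
v = (vR+vL)/2 = 0.3315 m/s
omega = (vR-vL)/L = -0.102 rad/s
angular velocity = -0.102 rad/s


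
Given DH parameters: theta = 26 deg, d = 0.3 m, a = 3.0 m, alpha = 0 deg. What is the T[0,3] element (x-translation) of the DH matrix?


T[0,3] = a * cos(theta)
= 3.0 * cos(26 deg)
= 3.0 * 0.8988
= 2.6964


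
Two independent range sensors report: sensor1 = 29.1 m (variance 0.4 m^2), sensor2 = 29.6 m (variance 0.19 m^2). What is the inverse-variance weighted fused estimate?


w1 = (1/var1) / (1/var1 + 1/var2)
   = 2.5 / (2.5 + 5.2632) = 0.322
w2 = 1 - w1 = 0.678
fused = w1*s1 + w2*s2 = 9.3712 + 20.0678
= 29.439 m


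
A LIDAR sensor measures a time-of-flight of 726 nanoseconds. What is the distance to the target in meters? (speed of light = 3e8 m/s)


tof = 726 ns = 7.26e-07 s
dist = c * tof / 2
= 3e8 * 7.26e-07 / 2
= 108.9 m


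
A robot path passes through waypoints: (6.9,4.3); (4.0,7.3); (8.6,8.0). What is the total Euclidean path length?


Segment lengths:
  seg1 = sqrt((-2.9)^2 + (3.0)^2) = 4.1725
  seg2 = sqrt((4.6)^2 + (0.7)^2) = 4.653
Total = 8.8255


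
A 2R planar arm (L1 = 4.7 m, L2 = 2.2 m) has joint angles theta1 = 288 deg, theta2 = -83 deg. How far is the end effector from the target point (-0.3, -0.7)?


End effector via forward kinematics:
x = L1*cos(t1) + L2*cos(t1+t2) = -0.5415
y = L1*sin(t1) + L2*sin(t1+t2) = -5.3997
Distance to target:
d = sqrt((-0.3 - -0.5415)^2 + (-0.7 - -5.3997)^2)
= sqrt(0.0583 + 22.0874)
= 4.7059 m


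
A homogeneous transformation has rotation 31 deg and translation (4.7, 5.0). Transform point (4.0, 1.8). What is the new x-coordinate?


x' = cos(theta)*px - sin(theta)*py + tx
= 0.8572*4.0 - 0.515*1.8 + 4.7
= 7.2016


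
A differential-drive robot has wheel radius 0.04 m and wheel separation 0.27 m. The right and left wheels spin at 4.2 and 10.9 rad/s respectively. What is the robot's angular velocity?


vR = r*wR = 0.04*4.2 = 0.168 m/s
vL = r*wL = 0.04*10.9 = 0.436 m/s
v = (vR+vL)/2 = 0.302 m/s
omega = (vR-vL)/L = -0.9926 rad/s
angular velocity = -0.9926 rad/s


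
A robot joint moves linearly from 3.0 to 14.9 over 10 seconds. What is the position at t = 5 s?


s = t/T = 5/10 = 0.5
p(t) = p0 + (pf-p0)*s
= 3.0 + (14.9 - 3.0) * 0.5
= 8.95


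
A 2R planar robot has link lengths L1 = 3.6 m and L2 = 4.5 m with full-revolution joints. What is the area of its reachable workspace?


r_max = L1 + L2 = 8.1 m
r_min = |L1 - L2| = 0.9 m
Area = pi*(r_max^2 - r_min^2)
= pi*(65.61 - 0.81)
= pi * 64.8
= 203.5752 m^2


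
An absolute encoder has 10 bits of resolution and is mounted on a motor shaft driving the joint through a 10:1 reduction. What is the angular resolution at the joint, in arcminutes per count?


counts = 2^10 = 1024
effective counts at joint = 1024 * 10 = 10240
resolution = 360*60 / 10240
= 2.1094 arcmin/count


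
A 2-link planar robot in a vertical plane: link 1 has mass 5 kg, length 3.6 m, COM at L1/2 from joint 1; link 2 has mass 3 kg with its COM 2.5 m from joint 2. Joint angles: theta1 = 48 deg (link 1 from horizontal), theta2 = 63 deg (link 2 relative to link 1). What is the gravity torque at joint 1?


Horizontal distance from joint 1 to link-1 COM:
  x_c1 = (L1/2)*cos(t1) = 1.8 * 0.6691 = 1.2044 m
Horizontal distance from joint 1 to link-2 COM:
  x_c2 = L1*cos(t1) + Lc2*cos(t1+t2)
       = 3.6*0.6691 + 2.5*-0.3584 = 1.513 m
tau1 = m1*g*x_c1 + m2*g*x_c2
     = 5*9.81*1.2044 + 3*9.81*1.513
     = 59.0775 + 44.5261
     = 103.6037 Nm


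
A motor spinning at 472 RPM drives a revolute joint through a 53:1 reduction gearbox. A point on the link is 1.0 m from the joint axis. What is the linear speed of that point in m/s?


omega_motor = 472 * 2*pi/60 = 49.4277 rad/s
omega_joint = omega_motor / 53 = 0.9326 rad/s
v = omega_joint * r = 0.9326 * 1.0
= 0.9326 m/s


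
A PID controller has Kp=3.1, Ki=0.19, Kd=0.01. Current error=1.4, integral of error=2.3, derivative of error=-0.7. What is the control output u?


u = Kp*e + Ki*int(e) + Kd*de/dt
= 3.1*1.4 + 0.19*2.3 + 0.01*(-0.7)
= 4.34 + 0.437 + -0.007
= 4.77


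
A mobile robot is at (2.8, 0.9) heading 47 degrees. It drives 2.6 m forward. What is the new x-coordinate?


x_new = x0 + d*cos(theta)
= 2.8 + 2.6*cos(47)
= 2.8 + 1.7732
= 4.5732


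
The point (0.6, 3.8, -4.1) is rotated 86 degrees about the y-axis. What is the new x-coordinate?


Rotation about y-axis: x' = x*cos(theta) + z*sin(theta)
= 0.6 * 0.0698 + -4.1 * 0.9976
= -4.0482


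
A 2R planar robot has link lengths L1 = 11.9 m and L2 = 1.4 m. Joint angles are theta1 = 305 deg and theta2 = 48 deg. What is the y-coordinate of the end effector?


Convert angles to radians: theta1 = 5.3233, theta2 = 0.8378
y = L1*sin(theta1) + L2*sin(theta1+theta2)
y = -9.7479 + -0.1706
y = -9.9185


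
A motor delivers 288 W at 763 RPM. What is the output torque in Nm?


omega = 763 * 2*pi/60 = 79.9012 rad/s
tau = P / omega = 288 / 79.9012
= 3.6045 Nm


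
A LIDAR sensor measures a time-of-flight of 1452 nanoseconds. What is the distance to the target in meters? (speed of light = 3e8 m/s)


tof = 1452 ns = 1.452e-06 s
dist = c * tof / 2
= 3e8 * 1.452e-06 / 2
= 217.8 m


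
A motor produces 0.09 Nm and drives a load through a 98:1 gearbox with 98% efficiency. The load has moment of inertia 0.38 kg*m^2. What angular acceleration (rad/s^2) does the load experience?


tau_out = tau_motor * N * eta
= 0.09 * 98 * 0.98 = 8.6436 Nm
alpha = tau_out / I = 8.6436 / 0.38
= 22.7463 rad/s^2


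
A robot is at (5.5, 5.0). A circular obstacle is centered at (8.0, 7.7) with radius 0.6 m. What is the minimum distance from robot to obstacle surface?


center_dist = sqrt((5.5-8.0)^2 + (5.0-7.7)^2)
= sqrt(6.25 + 7.29)
= 3.6797
min_dist = center_dist - radius = 3.6797 - 0.6 = 3.0797 m


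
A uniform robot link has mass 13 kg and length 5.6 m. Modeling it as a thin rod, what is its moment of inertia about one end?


I = (1/3) * m * L^2
= (1/3) * 13 * 5.6^2
= 0.333333 * 13 * 31.36
= 135.8933 kg*m^2


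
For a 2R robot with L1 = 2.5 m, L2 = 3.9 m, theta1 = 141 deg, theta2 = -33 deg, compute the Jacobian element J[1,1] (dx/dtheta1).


J[1,1] = -L1*sin(t1) - L2*sin(t1+t2)
= -2.5*sin(141) - 3.9*sin(108)
= -5.2824


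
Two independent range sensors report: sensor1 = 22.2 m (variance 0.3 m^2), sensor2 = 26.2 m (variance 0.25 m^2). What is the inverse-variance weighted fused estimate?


w1 = (1/var1) / (1/var1 + 1/var2)
   = 3.3333 / (3.3333 + 4.0) = 0.4545
w2 = 1 - w1 = 0.5455
fused = w1*s1 + w2*s2 = 10.0909 + 14.2909
= 24.3818 m


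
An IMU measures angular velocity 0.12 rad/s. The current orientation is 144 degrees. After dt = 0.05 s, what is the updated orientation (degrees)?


delta_theta = w * dt = 0.12 * 0.05 = 0.006 rad
= 0.3438 deg
theta_new = 144 + 0.3438 = 144.3438 deg


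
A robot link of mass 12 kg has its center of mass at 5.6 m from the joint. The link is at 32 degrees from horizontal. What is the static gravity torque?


tau = m*g*L*cos(angle)
= 12 * 9.81 * 5.6 * cos(32 deg)
= 12 * 9.81 * 5.6 * 0.848
= 559.0604 Nm


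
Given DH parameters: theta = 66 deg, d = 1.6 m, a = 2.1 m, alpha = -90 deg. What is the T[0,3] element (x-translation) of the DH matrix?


T[0,3] = a * cos(theta)
= 2.1 * cos(66 deg)
= 2.1 * 0.4067
= 0.8541


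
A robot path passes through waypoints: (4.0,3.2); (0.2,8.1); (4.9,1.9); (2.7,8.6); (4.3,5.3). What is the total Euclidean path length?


Segment lengths:
  seg1 = sqrt((-3.8)^2 + (4.9)^2) = 6.2008
  seg2 = sqrt((4.7)^2 + (-6.2)^2) = 7.7801
  seg3 = sqrt((-2.2)^2 + (6.7)^2) = 7.052
  seg4 = sqrt((1.6)^2 + (-3.3)^2) = 3.6674
Total = 24.7003


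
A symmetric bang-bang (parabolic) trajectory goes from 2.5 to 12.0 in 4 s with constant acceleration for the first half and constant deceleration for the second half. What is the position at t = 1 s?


Symmetric rest-to-rest: each phase covers (pf-p0)/2 in time T/2. 0.5*a*(T/2)^2 = (pf-p0)/2 => a = 4*(pf-p0)/T^2
a = 4*(12.0-2.5)/4^2 = 2.375
t = 1 is in the acceleration phase (t <= T/2).
p = p0 + 0.5*a*t^2 = 2.5 + 0.5*2.375*1^2
= 3.6875


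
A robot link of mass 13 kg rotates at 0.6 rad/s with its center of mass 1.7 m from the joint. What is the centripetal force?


F = m * omega^2 * r
= 13 * 0.6^2 * 1.7
= 13 * 0.36 * 1.7
= 7.956 N


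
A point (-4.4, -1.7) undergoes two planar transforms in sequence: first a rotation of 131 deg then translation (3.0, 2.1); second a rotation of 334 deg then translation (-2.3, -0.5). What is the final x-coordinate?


After transform 1:
x1 = cos(131)*-4.4 - sin(131)*-1.7 + 3.0 = 7.1697
y1 = sin(131)*-4.4 + cos(131)*-1.7 + 2.1 = -0.1054
After transform 2:
x2 = cos(334)*7.1697 - sin(334)*-0.1054 + -2.3
= 4.0978


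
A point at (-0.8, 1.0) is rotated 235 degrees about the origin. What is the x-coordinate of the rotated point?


x' = x*cos(theta) - y*sin(theta)
cos(235 deg) = -0.5736, sin(235 deg) = -0.8192
x' = -0.8 * -0.5736 - 1.0 * -0.8192
= 0.4589 - -0.8192
= 1.278


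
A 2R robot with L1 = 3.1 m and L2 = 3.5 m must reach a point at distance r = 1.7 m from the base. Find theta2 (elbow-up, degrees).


cos(theta2) = (r^2 - L1^2 - L2^2) / (2*L1*L2)
cos(theta2) = (2.89 - 9.61 - 12.25) / 21.7
cos(theta2) = -0.874194
theta2 = 150.9497 degrees


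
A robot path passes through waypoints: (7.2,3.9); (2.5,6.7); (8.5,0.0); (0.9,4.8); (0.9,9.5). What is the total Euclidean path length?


Segment lengths:
  seg1 = sqrt((-4.7)^2 + (2.8)^2) = 5.4708
  seg2 = sqrt((6.0)^2 + (-6.7)^2) = 8.9939
  seg3 = sqrt((-7.6)^2 + (4.8)^2) = 8.9889
  seg4 = sqrt((0.0)^2 + (4.7)^2) = 4.7
Total = 28.1536


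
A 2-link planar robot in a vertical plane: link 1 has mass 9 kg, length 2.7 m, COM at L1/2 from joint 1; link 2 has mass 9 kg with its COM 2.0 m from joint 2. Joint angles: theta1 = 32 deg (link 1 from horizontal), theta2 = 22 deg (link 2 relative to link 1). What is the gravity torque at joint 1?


Horizontal distance from joint 1 to link-1 COM:
  x_c1 = (L1/2)*cos(t1) = 1.35 * 0.848 = 1.1449 m
Horizontal distance from joint 1 to link-2 COM:
  x_c2 = L1*cos(t1) + Lc2*cos(t1+t2)
       = 2.7*0.848 + 2.0*0.5878 = 3.4653 m
tau1 = m1*g*x_c1 + m2*g*x_c2
     = 9*9.81*1.1449 + 9*9.81*3.4653
     = 101.0801 + 305.9514
     = 407.0315 Nm


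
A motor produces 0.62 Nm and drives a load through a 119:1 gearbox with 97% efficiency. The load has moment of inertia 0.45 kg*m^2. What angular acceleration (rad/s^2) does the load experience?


tau_out = tau_motor * N * eta
= 0.62 * 119 * 0.97 = 71.5666 Nm
alpha = tau_out / I = 71.5666 / 0.45
= 159.0369 rad/s^2


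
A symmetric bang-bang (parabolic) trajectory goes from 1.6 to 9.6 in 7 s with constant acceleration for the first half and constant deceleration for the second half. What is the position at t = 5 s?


Symmetric rest-to-rest: each phase covers (pf-p0)/2 in time T/2. 0.5*a*(T/2)^2 = (pf-p0)/2 => a = 4*(pf-p0)/T^2
a = 4*(9.6-1.6)/7^2 = 0.6531
t = 5 is in the deceleration phase (t > T/2).
p = pf - 0.5*a*(T-t)^2 = 9.6 - 0.5*0.6531*2^2
= 8.2939


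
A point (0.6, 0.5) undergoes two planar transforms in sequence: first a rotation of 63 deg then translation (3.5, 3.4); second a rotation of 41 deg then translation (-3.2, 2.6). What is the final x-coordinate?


After transform 1:
x1 = cos(63)*0.6 - sin(63)*0.5 + 3.5 = 3.3269
y1 = sin(63)*0.6 + cos(63)*0.5 + 3.4 = 4.1616
After transform 2:
x2 = cos(41)*3.3269 - sin(41)*4.1616 + -3.2
= -3.4194


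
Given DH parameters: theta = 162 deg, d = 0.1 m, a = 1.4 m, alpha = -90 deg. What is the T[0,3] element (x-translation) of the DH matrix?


T[0,3] = a * cos(theta)
= 1.4 * cos(162 deg)
= 1.4 * -0.9511
= -1.3315


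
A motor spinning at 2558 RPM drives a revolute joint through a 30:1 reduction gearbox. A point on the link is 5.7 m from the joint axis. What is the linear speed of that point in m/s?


omega_motor = 2558 * 2*pi/60 = 267.8731 rad/s
omega_joint = omega_motor / 30 = 8.9291 rad/s
v = omega_joint * r = 8.9291 * 5.7
= 50.8959 m/s


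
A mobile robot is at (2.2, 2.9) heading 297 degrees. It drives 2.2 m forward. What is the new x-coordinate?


x_new = x0 + d*cos(theta)
= 2.2 + 2.2*cos(297)
= 2.2 + 0.9988
= 3.1988


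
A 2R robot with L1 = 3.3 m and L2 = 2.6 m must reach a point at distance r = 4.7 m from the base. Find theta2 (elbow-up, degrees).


cos(theta2) = (r^2 - L1^2 - L2^2) / (2*L1*L2)
cos(theta2) = (22.09 - 10.89 - 6.76) / 17.16
cos(theta2) = 0.258741
theta2 = 75.0046 degrees


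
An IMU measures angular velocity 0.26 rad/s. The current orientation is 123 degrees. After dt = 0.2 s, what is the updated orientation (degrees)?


delta_theta = w * dt = 0.26 * 0.2 = 0.052 rad
= 2.9794 deg
theta_new = 123 + 2.9794 = 125.9794 deg


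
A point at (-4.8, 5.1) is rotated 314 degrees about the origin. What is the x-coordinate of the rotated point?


x' = x*cos(theta) - y*sin(theta)
cos(314 deg) = 0.6947, sin(314 deg) = -0.7193
x' = -4.8 * 0.6947 - 5.1 * -0.7193
= -3.3344 - -3.6686
= 0.3343


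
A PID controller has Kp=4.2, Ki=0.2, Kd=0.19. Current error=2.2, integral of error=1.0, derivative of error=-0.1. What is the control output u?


u = Kp*e + Ki*int(e) + Kd*de/dt
= 4.2*2.2 + 0.2*1.0 + 0.19*(-0.1)
= 9.24 + 0.2 + -0.019
= 9.421


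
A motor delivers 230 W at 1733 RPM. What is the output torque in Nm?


omega = 1733 * 2*pi/60 = 181.4793 rad/s
tau = P / omega = 230 / 181.4793
= 1.2674 Nm


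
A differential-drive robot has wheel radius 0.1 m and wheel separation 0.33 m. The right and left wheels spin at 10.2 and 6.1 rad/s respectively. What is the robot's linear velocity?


vR = r*wR = 0.1*10.2 = 1.02 m/s
vL = r*wL = 0.1*6.1 = 0.61 m/s
v = (vR+vL)/2 = 0.815 m/s
omega = (vR-vL)/L = 1.2424 rad/s
linear velocity = 0.815 m/s


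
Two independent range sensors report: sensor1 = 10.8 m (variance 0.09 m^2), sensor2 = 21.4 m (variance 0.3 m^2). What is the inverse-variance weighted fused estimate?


w1 = (1/var1) / (1/var1 + 1/var2)
   = 11.1111 / (11.1111 + 3.3333) = 0.7692
w2 = 1 - w1 = 0.2308
fused = w1*s1 + w2*s2 = 8.3077 + 4.9385
= 13.2462 m


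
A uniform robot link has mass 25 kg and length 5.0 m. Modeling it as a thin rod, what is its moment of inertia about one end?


I = (1/3) * m * L^2
= (1/3) * 25 * 5.0^2
= 0.333333 * 25 * 25.0
= 208.3333 kg*m^2


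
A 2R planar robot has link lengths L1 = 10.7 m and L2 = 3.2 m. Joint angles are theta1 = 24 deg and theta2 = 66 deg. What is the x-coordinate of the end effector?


Convert angles to radians: theta1 = 0.4189, theta2 = 1.1519
x = L1*cos(theta1) + L2*cos(theta1+theta2)
x = 9.7749 + 0.0
x = 9.7749


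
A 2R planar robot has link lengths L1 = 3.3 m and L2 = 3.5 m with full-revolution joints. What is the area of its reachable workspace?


r_max = L1 + L2 = 6.8 m
r_min = |L1 - L2| = 0.2 m
Area = pi*(r_max^2 - r_min^2)
= pi*(46.24 - 0.04)
= pi * 46.2
= 145.1416 m^2


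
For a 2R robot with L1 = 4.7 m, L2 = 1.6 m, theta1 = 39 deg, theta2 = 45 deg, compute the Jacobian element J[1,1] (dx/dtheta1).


J[1,1] = -L1*sin(t1) - L2*sin(t1+t2)
= -4.7*sin(39) - 1.6*sin(84)
= -4.549


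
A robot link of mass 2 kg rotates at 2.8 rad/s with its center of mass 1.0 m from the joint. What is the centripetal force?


F = m * omega^2 * r
= 2 * 2.8^2 * 1.0
= 2 * 7.84 * 1.0
= 15.68 N


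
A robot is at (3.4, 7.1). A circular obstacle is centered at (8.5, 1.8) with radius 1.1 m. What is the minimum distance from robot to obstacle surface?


center_dist = sqrt((3.4-8.5)^2 + (7.1-1.8)^2)
= sqrt(26.01 + 28.09)
= 7.3553
min_dist = center_dist - radius = 7.3553 - 1.1 = 6.2553 m


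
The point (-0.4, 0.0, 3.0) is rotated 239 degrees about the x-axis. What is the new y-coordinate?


Rotation about x-axis: y' = y*cos(theta) - z*sin(theta)
= 0.0 * -0.515 - 3.0 * -0.8572
= 2.5715


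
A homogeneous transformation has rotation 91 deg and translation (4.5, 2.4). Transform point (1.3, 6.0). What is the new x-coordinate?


x' = cos(theta)*px - sin(theta)*py + tx
= -0.0175*1.3 - 0.9998*6.0 + 4.5
= -1.5218


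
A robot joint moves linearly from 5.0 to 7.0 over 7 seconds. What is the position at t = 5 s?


s = t/T = 5/7 = 0.7143
p(t) = p0 + (pf-p0)*s
= 5.0 + (7.0 - 5.0) * 0.7143
= 6.4286


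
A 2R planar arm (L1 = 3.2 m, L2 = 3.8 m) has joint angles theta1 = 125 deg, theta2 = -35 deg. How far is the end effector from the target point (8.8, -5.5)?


End effector via forward kinematics:
x = L1*cos(t1) + L2*cos(t1+t2) = -1.8354
y = L1*sin(t1) + L2*sin(t1+t2) = 6.4213
Distance to target:
d = sqrt((8.8 - -1.8354)^2 + (-5.5 - 6.4213)^2)
= sqrt(113.1127 + 142.1171)
= 15.9759 m


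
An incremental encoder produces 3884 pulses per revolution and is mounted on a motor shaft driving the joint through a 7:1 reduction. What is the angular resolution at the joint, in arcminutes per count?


counts per rev = 3884
effective counts at joint = 3884 * 7 = 27188
resolution = 360*60 / 27188
= 0.7945 arcmin/count


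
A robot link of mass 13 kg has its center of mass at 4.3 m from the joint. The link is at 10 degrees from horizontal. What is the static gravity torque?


tau = m*g*L*cos(angle)
= 13 * 9.81 * 4.3 * cos(10 deg)
= 13 * 9.81 * 4.3 * 0.9848
= 540.0479 Nm


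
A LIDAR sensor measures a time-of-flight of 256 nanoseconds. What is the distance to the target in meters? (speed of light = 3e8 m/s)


tof = 256 ns = 2.56e-07 s
dist = c * tof / 2
= 3e8 * 2.56e-07 / 2
= 38.4 m


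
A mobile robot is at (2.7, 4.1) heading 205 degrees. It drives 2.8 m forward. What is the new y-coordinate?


y_new = y0 + d*sin(theta)
= 4.1 + 2.8*sin(205)
= 4.1 + -1.1833
= 2.9167


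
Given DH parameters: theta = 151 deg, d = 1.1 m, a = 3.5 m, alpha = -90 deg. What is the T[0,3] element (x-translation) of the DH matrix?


T[0,3] = a * cos(theta)
= 3.5 * cos(151 deg)
= 3.5 * -0.8746
= -3.0612


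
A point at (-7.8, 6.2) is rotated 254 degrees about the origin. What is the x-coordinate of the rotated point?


x' = x*cos(theta) - y*sin(theta)
cos(254 deg) = -0.2756, sin(254 deg) = -0.9613
x' = -7.8 * -0.2756 - 6.2 * -0.9613
= 2.15 - -5.9598
= 8.1098


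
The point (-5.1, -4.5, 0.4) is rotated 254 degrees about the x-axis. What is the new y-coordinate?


Rotation about x-axis: y' = y*cos(theta) - z*sin(theta)
= -4.5 * -0.2756 - 0.4 * -0.9613
= 1.6249


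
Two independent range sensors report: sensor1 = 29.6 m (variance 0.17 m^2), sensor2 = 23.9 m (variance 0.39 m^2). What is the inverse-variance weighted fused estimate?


w1 = (1/var1) / (1/var1 + 1/var2)
   = 5.8824 / (5.8824 + 2.5641) = 0.6964
w2 = 1 - w1 = 0.3036
fused = w1*s1 + w2*s2 = 20.6143 + 7.2554
= 27.8696 m


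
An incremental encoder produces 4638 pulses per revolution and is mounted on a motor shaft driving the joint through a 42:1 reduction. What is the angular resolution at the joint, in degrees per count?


counts per rev = 4638
effective counts at joint = 4638 * 42 = 194796
resolution = 360 / 194796
= 0.0018 deg/count


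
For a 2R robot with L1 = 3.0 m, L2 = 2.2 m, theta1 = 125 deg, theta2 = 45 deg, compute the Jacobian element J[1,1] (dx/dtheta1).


J[1,1] = -L1*sin(t1) - L2*sin(t1+t2)
= -3.0*sin(125) - 2.2*sin(170)
= -2.8395


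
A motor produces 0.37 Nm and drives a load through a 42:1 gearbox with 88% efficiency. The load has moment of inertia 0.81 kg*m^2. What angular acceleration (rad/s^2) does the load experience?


tau_out = tau_motor * N * eta
= 0.37 * 42 * 0.88 = 13.6752 Nm
alpha = tau_out / I = 13.6752 / 0.81
= 16.883 rad/s^2


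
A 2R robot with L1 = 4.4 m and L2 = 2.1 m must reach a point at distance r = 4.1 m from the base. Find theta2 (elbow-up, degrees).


cos(theta2) = (r^2 - L1^2 - L2^2) / (2*L1*L2)
cos(theta2) = (16.81 - 19.36 - 4.41) / 18.48
cos(theta2) = -0.376623
theta2 = 112.1247 degrees


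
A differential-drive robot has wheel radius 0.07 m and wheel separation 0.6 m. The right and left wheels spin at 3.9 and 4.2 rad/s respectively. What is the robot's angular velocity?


vR = r*wR = 0.07*3.9 = 0.273 m/s
vL = r*wL = 0.07*4.2 = 0.294 m/s
v = (vR+vL)/2 = 0.2835 m/s
omega = (vR-vL)/L = -0.035 rad/s
angular velocity = -0.035 rad/s


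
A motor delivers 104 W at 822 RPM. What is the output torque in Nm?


omega = 822 * 2*pi/60 = 86.0796 rad/s
tau = P / omega = 104 / 86.0796
= 1.2082 Nm


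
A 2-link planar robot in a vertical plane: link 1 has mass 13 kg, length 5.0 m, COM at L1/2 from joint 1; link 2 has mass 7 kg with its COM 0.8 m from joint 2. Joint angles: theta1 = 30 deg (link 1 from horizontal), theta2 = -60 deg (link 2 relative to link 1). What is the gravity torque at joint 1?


Horizontal distance from joint 1 to link-1 COM:
  x_c1 = (L1/2)*cos(t1) = 2.5 * 0.866 = 2.1651 m
Horizontal distance from joint 1 to link-2 COM:
  x_c2 = L1*cos(t1) + Lc2*cos(t1+t2)
       = 5.0*0.866 + 0.8*0.866 = 5.0229 m
tau1 = m1*g*x_c1 + m2*g*x_c2
     = 13*9.81*2.1651 + 7*9.81*5.0229
     = 276.1105 + 344.9258
     = 621.0363 Nm


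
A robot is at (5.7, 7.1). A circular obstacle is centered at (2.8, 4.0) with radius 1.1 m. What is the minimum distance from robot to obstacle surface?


center_dist = sqrt((5.7-2.8)^2 + (7.1-4.0)^2)
= sqrt(8.41 + 9.61)
= 4.245
min_dist = center_dist - radius = 4.245 - 1.1 = 3.145 m


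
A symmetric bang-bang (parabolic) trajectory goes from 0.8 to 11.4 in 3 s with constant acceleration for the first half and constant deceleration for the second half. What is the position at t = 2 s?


Symmetric rest-to-rest: each phase covers (pf-p0)/2 in time T/2. 0.5*a*(T/2)^2 = (pf-p0)/2 => a = 4*(pf-p0)/T^2
a = 4*(11.4-0.8)/3^2 = 4.7111
t = 2 is in the deceleration phase (t > T/2).
p = pf - 0.5*a*(T-t)^2 = 11.4 - 0.5*4.7111*1^2
= 9.0444


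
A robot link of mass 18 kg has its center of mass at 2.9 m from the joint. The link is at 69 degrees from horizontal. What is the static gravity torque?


tau = m*g*L*cos(angle)
= 18 * 9.81 * 2.9 * cos(69 deg)
= 18 * 9.81 * 2.9 * 0.3584
= 183.5138 Nm


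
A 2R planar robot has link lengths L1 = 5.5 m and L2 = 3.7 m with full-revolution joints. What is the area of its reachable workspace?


r_max = L1 + L2 = 9.2 m
r_min = |L1 - L2| = 1.8 m
Area = pi*(r_max^2 - r_min^2)
= pi*(84.64 - 3.24)
= pi * 81.4
= 255.7256 m^2


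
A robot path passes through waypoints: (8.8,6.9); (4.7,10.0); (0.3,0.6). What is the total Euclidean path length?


Segment lengths:
  seg1 = sqrt((-4.1)^2 + (3.1)^2) = 5.14
  seg2 = sqrt((-4.4)^2 + (-9.4)^2) = 10.3788
Total = 15.5189


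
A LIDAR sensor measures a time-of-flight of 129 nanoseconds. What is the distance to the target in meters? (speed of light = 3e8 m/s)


tof = 129 ns = 1.29e-07 s
dist = c * tof / 2
= 3e8 * 1.29e-07 / 2
= 19.35 m


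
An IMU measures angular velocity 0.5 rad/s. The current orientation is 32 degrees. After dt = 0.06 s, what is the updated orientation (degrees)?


delta_theta = w * dt = 0.5 * 0.06 = 0.03 rad
= 1.7189 deg
theta_new = 32 + 1.7189 = 33.7189 deg


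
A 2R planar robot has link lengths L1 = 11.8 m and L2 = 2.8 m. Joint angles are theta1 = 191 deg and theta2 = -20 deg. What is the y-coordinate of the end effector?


Convert angles to radians: theta1 = 3.3336, theta2 = -0.3491
y = L1*sin(theta1) + L2*sin(theta1+theta2)
y = -2.2515 + 0.438
y = -1.8135


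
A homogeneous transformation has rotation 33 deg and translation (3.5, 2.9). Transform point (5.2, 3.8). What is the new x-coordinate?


x' = cos(theta)*px - sin(theta)*py + tx
= 0.8387*5.2 - 0.5446*3.8 + 3.5
= 5.7915


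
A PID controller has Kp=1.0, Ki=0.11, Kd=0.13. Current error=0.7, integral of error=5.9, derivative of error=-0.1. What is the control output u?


u = Kp*e + Ki*int(e) + Kd*de/dt
= 1.0*0.7 + 0.11*5.9 + 0.13*(-0.1)
= 0.7 + 0.649 + -0.013
= 1.336


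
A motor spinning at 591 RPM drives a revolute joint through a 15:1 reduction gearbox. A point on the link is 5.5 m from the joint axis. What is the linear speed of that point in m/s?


omega_motor = 591 * 2*pi/60 = 61.8894 rad/s
omega_joint = omega_motor / 15 = 4.126 rad/s
v = omega_joint * r = 4.126 * 5.5
= 22.6928 m/s


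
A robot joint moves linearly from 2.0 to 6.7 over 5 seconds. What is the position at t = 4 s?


s = t/T = 4/5 = 0.8
p(t) = p0 + (pf-p0)*s
= 2.0 + (6.7 - 2.0) * 0.8
= 5.76


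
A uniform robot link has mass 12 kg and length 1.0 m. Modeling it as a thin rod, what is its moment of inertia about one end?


I = (1/3) * m * L^2
= (1/3) * 12 * 1.0^2
= 0.333333 * 12 * 1.0
= 4.0 kg*m^2


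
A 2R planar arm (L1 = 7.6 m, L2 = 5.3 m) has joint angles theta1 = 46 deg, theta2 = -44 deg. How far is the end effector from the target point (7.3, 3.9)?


End effector via forward kinematics:
x = L1*cos(t1) + L2*cos(t1+t2) = 10.5762
y = L1*sin(t1) + L2*sin(t1+t2) = 5.6519
Distance to target:
d = sqrt((7.3 - 10.5762)^2 + (3.9 - 5.6519)^2)
= sqrt(10.7333 + 3.0693)
= 3.7152 m


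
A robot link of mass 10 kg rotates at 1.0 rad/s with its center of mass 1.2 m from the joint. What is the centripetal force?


F = m * omega^2 * r
= 10 * 1.0^2 * 1.2
= 10 * 1.0 * 1.2
= 12.0 N


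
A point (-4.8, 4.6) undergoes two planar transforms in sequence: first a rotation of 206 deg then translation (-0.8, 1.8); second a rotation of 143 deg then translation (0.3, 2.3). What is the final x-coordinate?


After transform 1:
x1 = cos(206)*-4.8 - sin(206)*4.6 + -0.8 = 5.5307
y1 = sin(206)*-4.8 + cos(206)*4.6 + 1.8 = -0.2303
After transform 2:
x2 = cos(143)*5.5307 - sin(143)*-0.2303 + 0.3
= -3.9784


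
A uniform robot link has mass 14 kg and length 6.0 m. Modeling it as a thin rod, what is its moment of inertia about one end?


I = (1/3) * m * L^2
= (1/3) * 14 * 6.0^2
= 0.333333 * 14 * 36.0
= 168.0 kg*m^2


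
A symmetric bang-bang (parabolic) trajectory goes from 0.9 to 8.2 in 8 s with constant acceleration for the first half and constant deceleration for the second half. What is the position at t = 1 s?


Symmetric rest-to-rest: each phase covers (pf-p0)/2 in time T/2. 0.5*a*(T/2)^2 = (pf-p0)/2 => a = 4*(pf-p0)/T^2
a = 4*(8.2-0.9)/8^2 = 0.4562
t = 1 is in the acceleration phase (t <= T/2).
p = p0 + 0.5*a*t^2 = 0.9 + 0.5*0.4562*1^2
= 1.1281


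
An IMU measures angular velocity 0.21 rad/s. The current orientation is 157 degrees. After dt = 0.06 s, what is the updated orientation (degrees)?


delta_theta = w * dt = 0.21 * 0.06 = 0.0126 rad
= 0.7219 deg
theta_new = 157 + 0.7219 = 157.7219 deg


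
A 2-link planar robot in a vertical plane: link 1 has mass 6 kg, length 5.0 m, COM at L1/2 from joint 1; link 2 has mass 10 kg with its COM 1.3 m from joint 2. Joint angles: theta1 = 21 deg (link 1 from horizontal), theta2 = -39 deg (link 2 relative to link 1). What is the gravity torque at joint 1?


Horizontal distance from joint 1 to link-1 COM:
  x_c1 = (L1/2)*cos(t1) = 2.5 * 0.9336 = 2.334 m
Horizontal distance from joint 1 to link-2 COM:
  x_c2 = L1*cos(t1) + Lc2*cos(t1+t2)
       = 5.0*0.9336 + 1.3*0.9511 = 5.9043 m
tau1 = m1*g*x_c1 + m2*g*x_c2
     = 6*9.81*2.334 + 10*9.81*5.9043
     = 137.3764 + 579.2094
     = 716.5858 Nm


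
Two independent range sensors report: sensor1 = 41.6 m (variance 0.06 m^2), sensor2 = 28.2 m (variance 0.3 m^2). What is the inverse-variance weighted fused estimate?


w1 = (1/var1) / (1/var1 + 1/var2)
   = 16.6667 / (16.6667 + 3.3333) = 0.8333
w2 = 1 - w1 = 0.1667
fused = w1*s1 + w2*s2 = 34.6667 + 4.7
= 39.3667 m


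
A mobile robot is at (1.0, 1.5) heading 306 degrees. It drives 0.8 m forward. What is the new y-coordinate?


y_new = y0 + d*sin(theta)
= 1.5 + 0.8*sin(306)
= 1.5 + -0.6472
= 0.8528


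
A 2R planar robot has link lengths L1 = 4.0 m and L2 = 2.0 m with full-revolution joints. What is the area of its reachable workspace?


r_max = L1 + L2 = 6.0 m
r_min = |L1 - L2| = 2.0 m
Area = pi*(r_max^2 - r_min^2)
= pi*(36.0 - 4.0)
= pi * 32.0
= 100.531 m^2


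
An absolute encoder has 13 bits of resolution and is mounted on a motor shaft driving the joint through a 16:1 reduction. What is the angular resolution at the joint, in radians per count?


counts = 2^13 = 8192
effective counts at joint = 8192 * 16 = 131072
resolution = 2*pi / 131072
= 4.7937e-05 rad/count


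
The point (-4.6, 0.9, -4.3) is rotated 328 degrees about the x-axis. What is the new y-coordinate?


Rotation about x-axis: y' = y*cos(theta) - z*sin(theta)
= 0.9 * 0.848 - -4.3 * -0.5299
= -1.5154


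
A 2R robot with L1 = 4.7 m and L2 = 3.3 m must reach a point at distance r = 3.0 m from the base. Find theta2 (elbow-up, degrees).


cos(theta2) = (r^2 - L1^2 - L2^2) / (2*L1*L2)
cos(theta2) = (9.0 - 22.09 - 10.89) / 31.02
cos(theta2) = -0.77305
theta2 = 140.6285 degrees


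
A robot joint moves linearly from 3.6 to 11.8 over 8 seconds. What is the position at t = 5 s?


s = t/T = 5/8 = 0.625
p(t) = p0 + (pf-p0)*s
= 3.6 + (11.8 - 3.6) * 0.625
= 8.725


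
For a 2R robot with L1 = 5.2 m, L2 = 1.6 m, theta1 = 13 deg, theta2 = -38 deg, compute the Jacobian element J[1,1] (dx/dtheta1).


J[1,1] = -L1*sin(t1) - L2*sin(t1+t2)
= -5.2*sin(13) - 1.6*sin(-25)
= -0.4936


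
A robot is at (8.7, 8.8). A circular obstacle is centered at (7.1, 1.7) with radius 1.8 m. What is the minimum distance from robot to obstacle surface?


center_dist = sqrt((8.7-7.1)^2 + (8.8-1.7)^2)
= sqrt(2.56 + 50.41)
= 7.278
min_dist = center_dist - radius = 7.278 - 1.8 = 5.478 m


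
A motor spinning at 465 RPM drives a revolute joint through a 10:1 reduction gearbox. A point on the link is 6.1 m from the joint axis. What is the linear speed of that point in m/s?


omega_motor = 465 * 2*pi/60 = 48.6947 rad/s
omega_joint = omega_motor / 10 = 4.8695 rad/s
v = omega_joint * r = 4.8695 * 6.1
= 29.7038 m/s


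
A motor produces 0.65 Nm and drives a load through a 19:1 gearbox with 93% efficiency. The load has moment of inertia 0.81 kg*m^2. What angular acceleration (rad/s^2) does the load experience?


tau_out = tau_motor * N * eta
= 0.65 * 19 * 0.93 = 11.4855 Nm
alpha = tau_out / I = 11.4855 / 0.81
= 14.1796 rad/s^2


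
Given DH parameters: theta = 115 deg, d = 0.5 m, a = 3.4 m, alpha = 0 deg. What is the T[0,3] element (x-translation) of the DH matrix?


T[0,3] = a * cos(theta)
= 3.4 * cos(115 deg)
= 3.4 * -0.4226
= -1.4369


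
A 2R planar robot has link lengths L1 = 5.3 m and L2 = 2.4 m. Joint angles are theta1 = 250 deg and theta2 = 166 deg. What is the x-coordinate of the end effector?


Convert angles to radians: theta1 = 4.3633, theta2 = 2.8972
x = L1*cos(theta1) + L2*cos(theta1+theta2)
x = -1.8127 + 1.3421
x = -0.4706


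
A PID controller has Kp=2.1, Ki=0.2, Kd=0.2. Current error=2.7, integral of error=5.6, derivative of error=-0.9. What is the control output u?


u = Kp*e + Ki*int(e) + Kd*de/dt
= 2.1*2.7 + 0.2*5.6 + 0.2*(-0.9)
= 5.67 + 1.12 + -0.18
= 6.61


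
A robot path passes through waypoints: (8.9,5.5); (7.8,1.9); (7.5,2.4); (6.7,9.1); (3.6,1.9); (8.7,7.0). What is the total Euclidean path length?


Segment lengths:
  seg1 = sqrt((-1.1)^2 + (-3.6)^2) = 3.7643
  seg2 = sqrt((-0.3)^2 + (0.5)^2) = 0.5831
  seg3 = sqrt((-0.8)^2 + (6.7)^2) = 6.7476
  seg4 = sqrt((-3.1)^2 + (-7.2)^2) = 7.839
  seg5 = sqrt((5.1)^2 + (5.1)^2) = 7.2125
Total = 26.1465


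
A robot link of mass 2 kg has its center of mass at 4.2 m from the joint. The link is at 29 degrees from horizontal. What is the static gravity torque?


tau = m*g*L*cos(angle)
= 2 * 9.81 * 4.2 * cos(29 deg)
= 2 * 9.81 * 4.2 * 0.8746
= 72.0722 Nm


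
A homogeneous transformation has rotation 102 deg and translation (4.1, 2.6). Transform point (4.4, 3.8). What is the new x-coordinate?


x' = cos(theta)*px - sin(theta)*py + tx
= -0.2079*4.4 - 0.9781*3.8 + 4.1
= -0.5318


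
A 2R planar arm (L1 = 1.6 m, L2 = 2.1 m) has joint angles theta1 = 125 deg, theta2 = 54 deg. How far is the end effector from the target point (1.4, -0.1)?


End effector via forward kinematics:
x = L1*cos(t1) + L2*cos(t1+t2) = -3.0174
y = L1*sin(t1) + L2*sin(t1+t2) = 1.3473
Distance to target:
d = sqrt((1.4 - -3.0174)^2 + (-0.1 - 1.3473)^2)
= sqrt(19.5134 + 2.0947)
= 4.6485 m


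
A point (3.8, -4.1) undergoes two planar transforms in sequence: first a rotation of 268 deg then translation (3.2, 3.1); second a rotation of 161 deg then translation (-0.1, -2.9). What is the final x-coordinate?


After transform 1:
x1 = cos(268)*3.8 - sin(268)*-4.1 + 3.2 = -1.0301
y1 = sin(268)*3.8 + cos(268)*-4.1 + 3.1 = -0.5546
After transform 2:
x2 = cos(161)*-1.0301 - sin(161)*-0.5546 + -0.1
= 1.0546


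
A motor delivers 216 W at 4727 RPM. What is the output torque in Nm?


omega = 4727 * 2*pi/60 = 495.0103 rad/s
tau = P / omega = 216 / 495.0103
= 0.4364 Nm


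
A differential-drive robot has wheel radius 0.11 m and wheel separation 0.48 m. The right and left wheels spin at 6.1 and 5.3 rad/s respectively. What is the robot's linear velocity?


vR = r*wR = 0.11*6.1 = 0.671 m/s
vL = r*wL = 0.11*5.3 = 0.583 m/s
v = (vR+vL)/2 = 0.627 m/s
omega = (vR-vL)/L = 0.1833 rad/s
linear velocity = 0.627 m/s


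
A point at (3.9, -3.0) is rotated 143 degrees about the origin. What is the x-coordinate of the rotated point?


x' = x*cos(theta) - y*sin(theta)
cos(143 deg) = -0.7986, sin(143 deg) = 0.6018
x' = 3.9 * -0.7986 - -3.0 * 0.6018
= -3.1147 - -1.8054
= -1.3092


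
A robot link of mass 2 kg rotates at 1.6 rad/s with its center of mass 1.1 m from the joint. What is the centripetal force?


F = m * omega^2 * r
= 2 * 1.6^2 * 1.1
= 2 * 2.56 * 1.1
= 5.632 N


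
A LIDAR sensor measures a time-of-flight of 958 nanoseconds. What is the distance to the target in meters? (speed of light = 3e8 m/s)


tof = 958 ns = 9.58e-07 s
dist = c * tof / 2
= 3e8 * 9.58e-07 / 2
= 143.7 m


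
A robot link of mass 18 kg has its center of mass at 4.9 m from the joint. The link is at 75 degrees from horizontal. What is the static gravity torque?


tau = m*g*L*cos(angle)
= 18 * 9.81 * 4.9 * cos(75 deg)
= 18 * 9.81 * 4.9 * 0.2588
= 223.9411 Nm


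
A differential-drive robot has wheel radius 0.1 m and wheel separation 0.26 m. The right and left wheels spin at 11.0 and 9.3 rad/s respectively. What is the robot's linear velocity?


vR = r*wR = 0.1*11.0 = 1.1 m/s
vL = r*wL = 0.1*9.3 = 0.93 m/s
v = (vR+vL)/2 = 1.015 m/s
omega = (vR-vL)/L = 0.6538 rad/s
linear velocity = 1.015 m/s


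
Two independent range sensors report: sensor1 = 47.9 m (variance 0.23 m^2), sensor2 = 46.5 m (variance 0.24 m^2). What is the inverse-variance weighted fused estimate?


w1 = (1/var1) / (1/var1 + 1/var2)
   = 4.3478 / (4.3478 + 4.1667) = 0.5106
w2 = 1 - w1 = 0.4894
fused = w1*s1 + w2*s2 = 24.4596 + 22.7553
= 47.2149 m


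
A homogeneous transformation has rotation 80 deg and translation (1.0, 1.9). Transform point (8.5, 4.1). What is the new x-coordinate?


x' = cos(theta)*px - sin(theta)*py + tx
= 0.1736*8.5 - 0.9848*4.1 + 1.0
= -1.5617


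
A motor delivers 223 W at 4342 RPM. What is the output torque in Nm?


omega = 4342 * 2*pi/60 = 454.6932 rad/s
tau = P / omega = 223 / 454.6932
= 0.4904 Nm
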